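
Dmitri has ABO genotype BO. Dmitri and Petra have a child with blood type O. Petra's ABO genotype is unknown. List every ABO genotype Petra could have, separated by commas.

AO, BO, OO

For each candidate genotype of Petra, check whether crossing it with BO can produce every observed child phenotype.
  AA → possible child types {A, AB} ✗
  AB → possible child types {A, B, AB} ✗
  AO → possible child types {O, A, B, AB} ✓
  BB → possible child types {B} ✗
  BO → possible child types {O, B} ✓
  OO → possible child types {O, B} ✓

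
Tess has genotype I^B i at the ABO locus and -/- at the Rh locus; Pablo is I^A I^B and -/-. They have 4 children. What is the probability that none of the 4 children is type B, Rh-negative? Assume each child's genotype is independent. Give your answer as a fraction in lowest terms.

ABO cross I^B i × I^A I^B → 1/4 A, 1/2 B, 1/4 AB.
Rh cross -/- × -/- → 1 Rh-; so P(type B, Rh-negative) = 1/2 × 1 = 1/2 per child.
P(not type B, Rh-negative) = 1/2 for one child; (1/2)^4 = 1/16.

1/16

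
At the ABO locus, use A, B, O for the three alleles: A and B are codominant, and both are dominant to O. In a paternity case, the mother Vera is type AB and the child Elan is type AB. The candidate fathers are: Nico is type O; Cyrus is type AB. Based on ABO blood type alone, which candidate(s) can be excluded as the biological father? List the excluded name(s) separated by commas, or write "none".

Nico

A candidate is excluded only if no genotype consistent with his phenotype could produce a type AB child with a type AB mother.
Nico (type O): no genotype consistent with that phenotype can produce a type-AB child with a type-AB mother.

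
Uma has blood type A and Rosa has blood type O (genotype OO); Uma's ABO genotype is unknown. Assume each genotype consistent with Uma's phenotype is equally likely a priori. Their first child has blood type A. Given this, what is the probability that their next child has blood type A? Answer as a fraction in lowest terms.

Possible genotypes: Uma ∈ {AA, AO}; Rosa ∈ {OO}.
Weight each parental genotype pair by prior × P(type-A child):
  AA × OO: posterior weight 2/3; P(next child type A) = 1.
  AO × OO: posterior weight 1/3; P(next child type A) = 1/2.
Weighted sum = 5/6.

5/6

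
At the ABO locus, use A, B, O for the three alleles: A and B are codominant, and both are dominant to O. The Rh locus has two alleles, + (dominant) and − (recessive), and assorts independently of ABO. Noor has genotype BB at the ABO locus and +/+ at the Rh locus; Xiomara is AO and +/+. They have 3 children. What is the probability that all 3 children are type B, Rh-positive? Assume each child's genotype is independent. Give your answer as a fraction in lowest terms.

1/8

ABO cross BB × AO → 1/2 B, 1/2 AB.
Rh cross +/+ × +/+ → 1 Rh+; so P(type B, Rh-positive) = 1/2 × 1 = 1/2 per child.
All 3 independent: (1/2)^3 = 1/8.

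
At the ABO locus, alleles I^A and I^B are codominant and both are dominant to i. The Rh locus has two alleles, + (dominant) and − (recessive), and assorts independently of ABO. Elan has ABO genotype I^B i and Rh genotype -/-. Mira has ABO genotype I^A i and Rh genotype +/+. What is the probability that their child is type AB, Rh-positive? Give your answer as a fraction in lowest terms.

ABO cross I^B i × I^A i → offspring phenotypes: 1/4 O, 1/4 A, 1/4 B, 1/4 AB.
Rh cross -/- × +/+ → 1 Rh+.
Independent loci: P(type AB, Rh-positive) = 1/4 × 1 = 1/4.

1/4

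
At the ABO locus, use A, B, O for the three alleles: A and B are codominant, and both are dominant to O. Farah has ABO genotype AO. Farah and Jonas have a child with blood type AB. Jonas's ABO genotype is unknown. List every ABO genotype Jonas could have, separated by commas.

For each candidate genotype of Jonas, check whether crossing it with AO can produce every observed child phenotype.
  AA → possible child types {A} ✗
  AB → possible child types {A, B, AB} ✓
  AO → possible child types {O, A} ✗
  BB → possible child types {B, AB} ✓
  BO → possible child types {O, A, B, AB} ✓
  OO → possible child types {O, A} ✗

AB, BB, BO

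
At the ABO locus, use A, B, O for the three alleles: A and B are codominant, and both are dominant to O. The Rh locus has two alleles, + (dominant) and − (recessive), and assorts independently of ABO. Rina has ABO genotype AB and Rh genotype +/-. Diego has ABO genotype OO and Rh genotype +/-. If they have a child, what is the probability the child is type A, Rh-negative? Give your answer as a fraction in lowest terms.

ABO cross AB × OO → offspring phenotypes: 1/2 A, 1/2 B.
Rh cross +/- × +/- → 3/4 Rh+, 1/4 Rh-.
Independent loci: P(type A, Rh-negative) = 1/2 × 1/4 = 1/8.

1/8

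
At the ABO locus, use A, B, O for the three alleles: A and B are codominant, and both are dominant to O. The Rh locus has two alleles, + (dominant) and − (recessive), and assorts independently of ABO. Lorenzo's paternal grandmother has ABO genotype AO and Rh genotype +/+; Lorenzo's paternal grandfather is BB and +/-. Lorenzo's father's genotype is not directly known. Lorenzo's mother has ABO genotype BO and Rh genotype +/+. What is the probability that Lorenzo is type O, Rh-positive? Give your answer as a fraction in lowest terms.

Lorenzo's father's ABO genotype from AO × BB: 1/2 AB, 1/2 BO.
Crossing each possibility with the mother BO and summing P(type O): 1/2·0 + 1/2·1/4 = 1/8.
Similarly for Rh via the father's Rh distribution: P(Rh+) = 1.
Independent loci: 1/8 × 1 = 1/8.

1/8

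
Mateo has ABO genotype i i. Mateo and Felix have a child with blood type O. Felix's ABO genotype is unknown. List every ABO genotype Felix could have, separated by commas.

I^A i, I^B i, i i

For each candidate genotype of Felix, check whether crossing it with i i can produce every observed child phenotype.
  I^A I^A → possible child types {A} ✗
  I^A I^B → possible child types {A, B} ✗
  I^A i → possible child types {O, A} ✓
  I^B I^B → possible child types {B} ✗
  I^B i → possible child types {O, B} ✓
  i i → possible child types {O} ✓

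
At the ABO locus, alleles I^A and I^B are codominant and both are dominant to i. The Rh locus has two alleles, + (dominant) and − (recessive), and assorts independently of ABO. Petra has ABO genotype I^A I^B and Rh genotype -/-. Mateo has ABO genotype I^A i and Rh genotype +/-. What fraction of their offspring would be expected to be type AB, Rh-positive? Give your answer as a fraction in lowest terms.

ABO cross I^A I^B × I^A i → offspring phenotypes: 1/2 A, 1/4 B, 1/4 AB.
Rh cross -/- × +/- → 1/2 Rh+, 1/2 Rh-.
Independent loci: P(type AB, Rh-positive) = 1/4 × 1/2 = 1/8.

1/8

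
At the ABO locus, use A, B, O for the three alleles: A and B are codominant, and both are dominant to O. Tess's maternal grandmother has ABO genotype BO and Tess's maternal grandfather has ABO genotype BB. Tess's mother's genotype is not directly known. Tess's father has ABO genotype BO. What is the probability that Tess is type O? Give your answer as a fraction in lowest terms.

Tess's mother's ABO genotype from BO × BB: 1/2 BB, 1/2 BO.
Crossing each possibility with the father BO and summing P(type O): 1/2·0 + 1/2·1/4 = 1/8.

1/8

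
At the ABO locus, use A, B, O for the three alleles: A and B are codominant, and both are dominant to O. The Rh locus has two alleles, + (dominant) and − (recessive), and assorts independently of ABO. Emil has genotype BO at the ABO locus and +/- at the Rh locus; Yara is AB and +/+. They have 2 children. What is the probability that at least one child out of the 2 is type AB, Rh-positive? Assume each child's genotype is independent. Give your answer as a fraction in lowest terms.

ABO cross BO × AB → 1/4 A, 1/2 B, 1/4 AB.
Rh cross +/- × +/+ → 1 Rh+; so P(type AB, Rh-positive) = 1/4 × 1 = 1/4 per child.
P(none) = (3/4)^2 = 9/16; P(at least one) = 1 − 9/16 = 7/16.

7/16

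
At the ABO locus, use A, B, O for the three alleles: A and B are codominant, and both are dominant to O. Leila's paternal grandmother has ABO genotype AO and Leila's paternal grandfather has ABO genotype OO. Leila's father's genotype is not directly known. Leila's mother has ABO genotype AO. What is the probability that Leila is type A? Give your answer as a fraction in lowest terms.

5/8

Leila's father's ABO genotype from AO × OO: 1/2 AO, 1/2 OO.
Crossing each possibility with the mother AO and summing P(type A): 1/2·3/4 + 1/2·1/2 = 5/8.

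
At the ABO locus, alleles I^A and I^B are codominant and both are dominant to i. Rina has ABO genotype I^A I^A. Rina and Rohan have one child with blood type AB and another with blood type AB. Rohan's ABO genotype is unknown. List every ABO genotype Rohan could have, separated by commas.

I^A I^B, I^B I^B, I^B i

For each candidate genotype of Rohan, check whether crossing it with I^A I^A can produce every observed child phenotype.
  I^A I^A → possible child types {A} ✗
  I^A I^B → possible child types {A, AB} ✓
  I^A i → possible child types {A} ✗
  I^B I^B → possible child types {AB} ✓
  I^B i → possible child types {A, AB} ✓
  i i → possible child types {A} ✗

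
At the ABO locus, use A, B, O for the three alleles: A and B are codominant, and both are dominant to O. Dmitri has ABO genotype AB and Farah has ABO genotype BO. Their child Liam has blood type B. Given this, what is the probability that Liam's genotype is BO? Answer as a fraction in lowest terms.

Cross AB × BO → 1/4 AB, 1/4 AO, 1/4 BB, 1/4 BO.
Type-B genotypes among offspring: BB (1/4), BO (1/4); total 1/2.
P(BO | type B) = (1/4) / (1/2) = 1/2.

1/2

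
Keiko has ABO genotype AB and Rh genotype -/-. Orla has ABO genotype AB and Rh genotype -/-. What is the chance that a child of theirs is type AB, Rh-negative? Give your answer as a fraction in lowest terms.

ABO cross AB × AB → offspring phenotypes: 1/4 A, 1/4 B, 1/2 AB.
Rh cross -/- × -/- → 1 Rh-.
Independent loci: P(type AB, Rh-negative) = 1/2 × 1 = 1/2.

1/2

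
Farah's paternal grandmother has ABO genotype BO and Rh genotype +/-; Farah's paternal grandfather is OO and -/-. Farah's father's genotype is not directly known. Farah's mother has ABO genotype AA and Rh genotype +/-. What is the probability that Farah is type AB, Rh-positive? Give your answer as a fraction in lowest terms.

5/32

Farah's father's ABO genotype from BO × OO: 1/2 BO, 1/2 OO.
Crossing each possibility with the mother AA and summing P(type AB): 1/2·1/2 + 1/2·0 = 1/4.
Similarly for Rh via the father's Rh distribution: P(Rh+) = 5/8.
Independent loci: 1/4 × 5/8 = 5/32.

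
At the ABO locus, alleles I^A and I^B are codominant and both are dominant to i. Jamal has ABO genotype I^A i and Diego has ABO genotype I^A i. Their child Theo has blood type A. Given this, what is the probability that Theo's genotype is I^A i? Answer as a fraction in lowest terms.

2/3

Cross I^A i × I^A i → 1/4 I^A I^A, 1/2 I^A i, 1/4 i i.
Type-A genotypes among offspring: I^A I^A (1/4), I^A i (1/2); total 3/4.
P(I^A i | type A) = (1/2) / (3/4) = 2/3.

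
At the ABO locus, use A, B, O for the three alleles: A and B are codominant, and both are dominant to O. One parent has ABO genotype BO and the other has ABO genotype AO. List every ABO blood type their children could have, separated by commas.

O, A, B, AB

Gametes from BO × AO give offspring ABO genotypes AB, AO, BO, OO, i.e. phenotypes O, A, B, AB.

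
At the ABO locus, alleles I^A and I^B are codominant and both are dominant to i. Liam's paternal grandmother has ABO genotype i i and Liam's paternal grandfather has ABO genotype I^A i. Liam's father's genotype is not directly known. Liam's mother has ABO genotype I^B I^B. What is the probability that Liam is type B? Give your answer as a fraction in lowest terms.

Liam's father's ABO genotype from i i × I^A i: 1/2 I^A i, 1/2 i i.
Crossing each possibility with the mother I^B I^B and summing P(type B): 1/2·1/2 + 1/2·1 = 3/4.

3/4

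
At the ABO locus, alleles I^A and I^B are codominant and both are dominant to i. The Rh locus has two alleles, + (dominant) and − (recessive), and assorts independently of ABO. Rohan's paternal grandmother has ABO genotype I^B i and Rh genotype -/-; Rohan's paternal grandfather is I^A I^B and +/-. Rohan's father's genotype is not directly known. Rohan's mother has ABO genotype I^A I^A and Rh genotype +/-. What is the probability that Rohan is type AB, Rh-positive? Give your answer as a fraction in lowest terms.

Rohan's father's ABO genotype from I^B i × I^A I^B: 1/4 I^A I^B, 1/4 I^A i, 1/4 I^B I^B, 1/4 I^B i.
Crossing each possibility with the mother I^A I^A and summing P(type AB): 1/4·1/2 + 1/4·0 + 1/4·1 + 1/4·1/2 = 1/2.
Similarly for Rh via the father's Rh distribution: P(Rh+) = 5/8.
Independent loci: 1/2 × 5/8 = 5/16.

5/16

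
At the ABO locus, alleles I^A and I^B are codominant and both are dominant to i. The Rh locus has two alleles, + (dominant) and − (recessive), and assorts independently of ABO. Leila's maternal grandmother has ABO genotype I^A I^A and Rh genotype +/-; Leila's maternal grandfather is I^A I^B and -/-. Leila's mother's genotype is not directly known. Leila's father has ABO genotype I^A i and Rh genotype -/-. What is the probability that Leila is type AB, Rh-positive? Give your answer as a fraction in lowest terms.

1/32

Leila's mother's ABO genotype from I^A I^A × I^A I^B: 1/2 I^A I^A, 1/2 I^A I^B.
Crossing each possibility with the father I^A i and summing P(type AB): 1/2·0 + 1/2·1/4 = 1/8.
Similarly for Rh via the mother's Rh distribution: P(Rh+) = 1/4.
Independent loci: 1/8 × 1/4 = 1/32.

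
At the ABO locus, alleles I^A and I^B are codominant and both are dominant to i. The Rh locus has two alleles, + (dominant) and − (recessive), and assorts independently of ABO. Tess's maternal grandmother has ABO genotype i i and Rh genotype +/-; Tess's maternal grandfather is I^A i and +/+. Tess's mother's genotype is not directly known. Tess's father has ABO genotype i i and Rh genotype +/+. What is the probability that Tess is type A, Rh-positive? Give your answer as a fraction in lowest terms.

Tess's mother's ABO genotype from i i × I^A i: 1/2 I^A i, 1/2 i i.
Crossing each possibility with the father i i and summing P(type A): 1/2·1/2 + 1/2·0 = 1/4.
Similarly for Rh via the mother's Rh distribution: P(Rh+) = 1.
Independent loci: 1/4 × 1 = 1/4.

1/4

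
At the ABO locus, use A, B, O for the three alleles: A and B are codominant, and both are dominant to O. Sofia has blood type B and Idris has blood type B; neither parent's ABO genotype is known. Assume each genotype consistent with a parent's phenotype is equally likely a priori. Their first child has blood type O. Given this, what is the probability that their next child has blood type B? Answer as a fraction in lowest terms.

3/4

Possible genotypes: Sofia ∈ {BB, BO}; Idris ∈ {BB, BO}.
Weight each parental genotype pair by prior × P(type-O child):
  BO × BO: posterior weight 1; P(next child type B) = 3/4.
Weighted sum = 3/4.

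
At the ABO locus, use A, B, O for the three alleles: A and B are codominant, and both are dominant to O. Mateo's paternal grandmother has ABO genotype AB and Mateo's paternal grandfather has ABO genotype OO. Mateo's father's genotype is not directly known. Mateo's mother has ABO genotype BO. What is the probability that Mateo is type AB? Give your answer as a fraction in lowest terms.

1/8

Mateo's father's ABO genotype from AB × OO: 1/2 AO, 1/2 BO.
Crossing each possibility with the mother BO and summing P(type AB): 1/2·1/4 + 1/2·0 = 1/8.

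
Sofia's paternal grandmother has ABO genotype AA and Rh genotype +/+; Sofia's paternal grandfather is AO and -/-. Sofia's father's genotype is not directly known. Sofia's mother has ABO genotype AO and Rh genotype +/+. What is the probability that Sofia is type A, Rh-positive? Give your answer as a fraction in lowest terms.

7/8

Sofia's father's ABO genotype from AA × AO: 1/2 AA, 1/2 AO.
Crossing each possibility with the mother AO and summing P(type A): 1/2·1 + 1/2·3/4 = 7/8.
Similarly for Rh via the father's Rh distribution: P(Rh+) = 1.
Independent loci: 7/8 × 1 = 7/8.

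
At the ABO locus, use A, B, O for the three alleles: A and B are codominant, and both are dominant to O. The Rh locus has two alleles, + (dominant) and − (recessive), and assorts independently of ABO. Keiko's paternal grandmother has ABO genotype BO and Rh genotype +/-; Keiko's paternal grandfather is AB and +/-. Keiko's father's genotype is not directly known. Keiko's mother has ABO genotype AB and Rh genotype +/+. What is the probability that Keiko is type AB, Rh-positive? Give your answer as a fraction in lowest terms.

Keiko's father's ABO genotype from BO × AB: 1/4 AB, 1/4 AO, 1/4 BB, 1/4 BO.
Crossing each possibility with the mother AB and summing P(type AB): 1/4·1/2 + 1/4·1/4 + 1/4·1/2 + 1/4·1/4 = 3/8.
Similarly for Rh via the father's Rh distribution: P(Rh+) = 1.
Independent loci: 3/8 × 1 = 3/8.

3/8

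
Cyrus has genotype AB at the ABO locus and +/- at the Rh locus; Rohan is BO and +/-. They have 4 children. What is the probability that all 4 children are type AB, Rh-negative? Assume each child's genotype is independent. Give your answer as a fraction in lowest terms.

ABO cross AB × BO → 1/4 A, 1/2 B, 1/4 AB.
Rh cross +/- × +/- → 3/4 Rh+, 1/4 Rh-; so P(type AB, Rh-negative) = 1/4 × 1/4 = 1/16 per child.
All 4 independent: (1/16)^4 = 1/65536.

1/65536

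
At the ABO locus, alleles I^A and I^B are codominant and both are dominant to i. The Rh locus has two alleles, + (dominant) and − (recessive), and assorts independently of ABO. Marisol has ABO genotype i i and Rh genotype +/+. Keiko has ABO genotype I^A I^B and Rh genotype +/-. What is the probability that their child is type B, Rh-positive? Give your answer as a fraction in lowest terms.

1/2

ABO cross i i × I^A I^B → offspring phenotypes: 1/2 A, 1/2 B.
Rh cross +/+ × +/- → 1 Rh+.
Independent loci: P(type B, Rh-positive) = 1/2 × 1 = 1/2.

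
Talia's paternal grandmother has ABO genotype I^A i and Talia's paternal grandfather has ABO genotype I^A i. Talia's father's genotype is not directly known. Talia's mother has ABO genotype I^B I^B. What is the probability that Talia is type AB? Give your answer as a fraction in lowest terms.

Talia's father's ABO genotype from I^A i × I^A i: 1/4 I^A I^A, 1/2 I^A i, 1/4 i i.
Crossing each possibility with the mother I^B I^B and summing P(type AB): 1/4·1 + 1/2·1/2 + 1/4·0 = 1/2.

1/2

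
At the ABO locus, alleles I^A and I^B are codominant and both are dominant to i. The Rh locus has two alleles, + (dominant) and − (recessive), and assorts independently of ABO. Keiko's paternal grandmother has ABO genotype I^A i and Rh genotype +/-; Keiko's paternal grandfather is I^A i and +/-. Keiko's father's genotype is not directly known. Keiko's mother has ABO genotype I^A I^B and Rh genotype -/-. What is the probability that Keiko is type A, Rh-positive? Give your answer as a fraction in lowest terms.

1/4

Keiko's father's ABO genotype from I^A i × I^A i: 1/4 I^A I^A, 1/2 I^A i, 1/4 i i.
Crossing each possibility with the mother I^A I^B and summing P(type A): 1/4·1/2 + 1/2·1/2 + 1/4·1/2 = 1/2.
Similarly for Rh via the father's Rh distribution: P(Rh+) = 1/2.
Independent loci: 1/2 × 1/2 = 1/4.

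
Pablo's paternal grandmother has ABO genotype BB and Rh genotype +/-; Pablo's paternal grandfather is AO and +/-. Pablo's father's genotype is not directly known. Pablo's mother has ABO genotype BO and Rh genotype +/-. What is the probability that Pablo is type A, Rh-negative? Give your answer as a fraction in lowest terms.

1/32

Pablo's father's ABO genotype from BB × AO: 1/2 AB, 1/2 BO.
Crossing each possibility with the mother BO and summing P(type A): 1/2·1/4 + 1/2·0 = 1/8.
Similarly for Rh via the father's Rh distribution: P(Rh-) = 1/4.
Independent loci: 1/8 × 1/4 = 1/32.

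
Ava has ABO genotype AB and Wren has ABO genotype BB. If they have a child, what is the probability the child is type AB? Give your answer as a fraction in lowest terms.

ABO cross AB × BB → offspring phenotypes: 1/2 B, 1/2 AB.
So P(type AB) = 1/2.

1/2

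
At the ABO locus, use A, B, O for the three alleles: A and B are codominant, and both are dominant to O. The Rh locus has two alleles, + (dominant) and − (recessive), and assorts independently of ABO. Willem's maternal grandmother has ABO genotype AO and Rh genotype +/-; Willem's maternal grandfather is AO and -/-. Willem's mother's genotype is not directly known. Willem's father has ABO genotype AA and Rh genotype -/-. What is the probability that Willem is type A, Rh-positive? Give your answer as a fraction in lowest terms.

Willem's mother's ABO genotype from AO × AO: 1/4 AA, 1/2 AO, 1/4 OO.
Crossing each possibility with the father AA and summing P(type A): 1/4·1 + 1/2·1 + 1/4·1 = 1.
Similarly for Rh via the mother's Rh distribution: P(Rh+) = 1/4.
Independent loci: 1 × 1/4 = 1/4.

1/4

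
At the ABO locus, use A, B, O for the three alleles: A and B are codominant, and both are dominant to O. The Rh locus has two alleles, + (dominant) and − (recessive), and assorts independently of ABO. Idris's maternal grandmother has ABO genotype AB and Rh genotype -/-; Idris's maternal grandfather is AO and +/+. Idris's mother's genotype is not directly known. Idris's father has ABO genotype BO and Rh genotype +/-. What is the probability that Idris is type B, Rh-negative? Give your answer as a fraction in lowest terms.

3/32

Idris's mother's ABO genotype from AB × AO: 1/4 AA, 1/4 AB, 1/4 AO, 1/4 BO.
Crossing each possibility with the father BO and summing P(type B): 1/4·0 + 1/4·1/2 + 1/4·1/4 + 1/4·3/4 = 3/8.
Similarly for Rh via the mother's Rh distribution: P(Rh-) = 1/4.
Independent loci: 3/8 × 1/4 = 3/32.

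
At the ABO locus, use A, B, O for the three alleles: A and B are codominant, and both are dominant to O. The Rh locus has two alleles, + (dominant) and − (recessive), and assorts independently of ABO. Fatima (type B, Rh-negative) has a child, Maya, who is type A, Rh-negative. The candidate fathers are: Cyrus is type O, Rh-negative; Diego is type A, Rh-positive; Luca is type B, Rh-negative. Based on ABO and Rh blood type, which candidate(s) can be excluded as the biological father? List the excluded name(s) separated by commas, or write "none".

Cyrus, Luca

A candidate is excluded only if no genotype consistent with his phenotype could produce a type A, Rh-negative child with a type B, Rh-negative mother.
Cyrus (type O, Rh-): no genotype consistent with that phenotype can produce a type-A Rh- child with a type-B mother.
Luca (type B, Rh-): no genotype consistent with that phenotype can produce a type-A Rh- child with a type-B mother.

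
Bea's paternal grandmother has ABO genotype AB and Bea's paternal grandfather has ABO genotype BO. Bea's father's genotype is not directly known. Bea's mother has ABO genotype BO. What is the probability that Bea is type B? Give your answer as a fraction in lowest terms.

Bea's father's ABO genotype from AB × BO: 1/4 AB, 1/4 AO, 1/4 BB, 1/4 BO.
Crossing each possibility with the mother BO and summing P(type B): 1/4·1/2 + 1/4·1/4 + 1/4·1 + 1/4·3/4 = 5/8.

5/8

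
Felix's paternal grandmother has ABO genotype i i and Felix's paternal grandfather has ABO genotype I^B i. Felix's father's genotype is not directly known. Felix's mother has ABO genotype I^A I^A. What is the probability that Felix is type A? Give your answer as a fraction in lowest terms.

3/4

Felix's father's ABO genotype from i i × I^B i: 1/2 I^B i, 1/2 i i.
Crossing each possibility with the mother I^A I^A and summing P(type A): 1/2·1/2 + 1/2·1 = 3/4.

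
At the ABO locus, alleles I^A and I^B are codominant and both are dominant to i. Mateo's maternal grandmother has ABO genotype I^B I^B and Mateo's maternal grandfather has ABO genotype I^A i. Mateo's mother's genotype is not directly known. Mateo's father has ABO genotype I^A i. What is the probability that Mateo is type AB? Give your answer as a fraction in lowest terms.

Mateo's mother's ABO genotype from I^B I^B × I^A i: 1/2 I^A I^B, 1/2 I^B i.
Crossing each possibility with the father I^A i and summing P(type AB): 1/2·1/4 + 1/2·1/4 = 1/4.

1/4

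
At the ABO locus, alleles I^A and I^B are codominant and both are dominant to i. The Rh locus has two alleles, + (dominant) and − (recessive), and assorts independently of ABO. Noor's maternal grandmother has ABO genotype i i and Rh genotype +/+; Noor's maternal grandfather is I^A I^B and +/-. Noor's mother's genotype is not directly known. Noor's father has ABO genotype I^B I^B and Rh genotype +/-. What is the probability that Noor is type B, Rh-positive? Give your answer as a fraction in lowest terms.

Noor's mother's ABO genotype from i i × I^A I^B: 1/2 I^A i, 1/2 I^B i.
Crossing each possibility with the father I^B I^B and summing P(type B): 1/2·1/2 + 1/2·1 = 3/4.
Similarly for Rh via the mother's Rh distribution: P(Rh+) = 7/8.
Independent loci: 3/4 × 7/8 = 21/32.

21/32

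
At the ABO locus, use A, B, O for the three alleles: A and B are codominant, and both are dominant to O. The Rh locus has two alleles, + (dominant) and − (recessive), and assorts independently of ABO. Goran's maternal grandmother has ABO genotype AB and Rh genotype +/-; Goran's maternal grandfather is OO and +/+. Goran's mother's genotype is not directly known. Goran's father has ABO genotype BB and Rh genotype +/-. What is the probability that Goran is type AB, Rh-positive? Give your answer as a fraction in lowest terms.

7/32

Goran's mother's ABO genotype from AB × OO: 1/2 AO, 1/2 BO.
Crossing each possibility with the father BB and summing P(type AB): 1/2·1/2 + 1/2·0 = 1/4.
Similarly for Rh via the mother's Rh distribution: P(Rh+) = 7/8.
Independent loci: 1/4 × 7/8 = 7/32.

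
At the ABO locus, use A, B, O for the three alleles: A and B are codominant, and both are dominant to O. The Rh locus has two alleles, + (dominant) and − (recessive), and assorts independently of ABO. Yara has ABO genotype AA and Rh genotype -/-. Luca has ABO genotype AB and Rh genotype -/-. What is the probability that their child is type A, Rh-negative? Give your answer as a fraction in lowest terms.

ABO cross AA × AB → offspring phenotypes: 1/2 A, 1/2 AB.
Rh cross -/- × -/- → 1 Rh-.
Independent loci: P(type A, Rh-negative) = 1/2 × 1 = 1/2.

1/2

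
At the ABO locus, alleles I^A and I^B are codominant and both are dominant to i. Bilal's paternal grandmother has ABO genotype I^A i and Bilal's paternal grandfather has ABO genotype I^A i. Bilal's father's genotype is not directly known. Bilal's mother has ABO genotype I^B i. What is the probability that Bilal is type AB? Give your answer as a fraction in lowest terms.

1/4

Bilal's father's ABO genotype from I^A i × I^A i: 1/4 I^A I^A, 1/2 I^A i, 1/4 i i.
Crossing each possibility with the mother I^B i and summing P(type AB): 1/4·1/2 + 1/2·1/4 + 1/4·0 = 1/4.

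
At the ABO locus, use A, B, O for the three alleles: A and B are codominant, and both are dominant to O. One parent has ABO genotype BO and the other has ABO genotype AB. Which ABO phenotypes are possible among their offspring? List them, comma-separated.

A, B, AB

Gametes from BO × AB give offspring ABO genotypes AB, AO, BB, BO, i.e. phenotypes A, B, AB.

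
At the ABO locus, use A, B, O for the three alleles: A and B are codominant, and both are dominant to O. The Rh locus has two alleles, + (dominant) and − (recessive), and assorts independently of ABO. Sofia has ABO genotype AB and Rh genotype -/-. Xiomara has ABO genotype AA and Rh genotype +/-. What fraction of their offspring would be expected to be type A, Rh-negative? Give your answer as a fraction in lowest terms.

1/4

ABO cross AB × AA → offspring phenotypes: 1/2 A, 1/2 AB.
Rh cross -/- × +/- → 1/2 Rh+, 1/2 Rh-.
Independent loci: P(type A, Rh-negative) = 1/2 × 1/2 = 1/4.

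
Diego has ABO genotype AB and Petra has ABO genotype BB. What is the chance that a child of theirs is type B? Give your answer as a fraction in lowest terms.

ABO cross AB × BB → offspring phenotypes: 1/2 B, 1/2 AB.
So P(type B) = 1/2.

1/2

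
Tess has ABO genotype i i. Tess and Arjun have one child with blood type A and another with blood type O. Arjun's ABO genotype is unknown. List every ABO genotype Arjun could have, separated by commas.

For each candidate genotype of Arjun, check whether crossing it with i i can produce every observed child phenotype.
  I^A I^A → possible child types {A} ✗
  I^A I^B → possible child types {A, B} ✗
  I^A i → possible child types {O, A} ✓
  I^B I^B → possible child types {B} ✗
  I^B i → possible child types {O, B} ✗
  i i → possible child types {O} ✗

I^A i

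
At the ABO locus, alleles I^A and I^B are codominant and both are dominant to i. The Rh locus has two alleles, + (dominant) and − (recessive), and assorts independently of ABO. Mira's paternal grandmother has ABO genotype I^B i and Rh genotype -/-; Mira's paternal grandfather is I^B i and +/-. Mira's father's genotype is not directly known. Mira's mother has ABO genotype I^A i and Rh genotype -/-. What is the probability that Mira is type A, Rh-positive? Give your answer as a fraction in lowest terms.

1/16

Mira's father's ABO genotype from I^B i × I^B i: 1/4 I^B I^B, 1/2 I^B i, 1/4 i i.
Crossing each possibility with the mother I^A i and summing P(type A): 1/4·0 + 1/2·1/4 + 1/4·1/2 = 1/4.
Similarly for Rh via the father's Rh distribution: P(Rh+) = 1/4.
Independent loci: 1/4 × 1/4 = 1/16.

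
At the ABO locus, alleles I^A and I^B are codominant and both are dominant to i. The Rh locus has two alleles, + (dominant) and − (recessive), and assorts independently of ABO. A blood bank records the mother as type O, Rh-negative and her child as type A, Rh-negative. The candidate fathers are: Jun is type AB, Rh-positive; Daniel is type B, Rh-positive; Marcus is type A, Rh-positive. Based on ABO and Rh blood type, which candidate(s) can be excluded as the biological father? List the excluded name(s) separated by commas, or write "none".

A candidate is excluded only if no genotype consistent with his phenotype could produce a type A, Rh-negative child with a type O, Rh-negative mother.
Daniel (type B, Rh+): no genotype consistent with that phenotype can produce a type-A Rh- child with a type-O mother.

Daniel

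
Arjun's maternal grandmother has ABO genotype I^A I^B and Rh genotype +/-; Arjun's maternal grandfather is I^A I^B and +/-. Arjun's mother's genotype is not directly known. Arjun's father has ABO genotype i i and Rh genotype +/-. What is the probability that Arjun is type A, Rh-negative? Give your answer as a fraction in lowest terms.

Arjun's mother's ABO genotype from I^A I^B × I^A I^B: 1/4 I^A I^A, 1/2 I^A I^B, 1/4 I^B I^B.
Crossing each possibility with the father i i and summing P(type A): 1/4·1 + 1/2·1/2 + 1/4·0 = 1/2.
Similarly for Rh via the mother's Rh distribution: P(Rh-) = 1/4.
Independent loci: 1/2 × 1/4 = 1/8.

1/8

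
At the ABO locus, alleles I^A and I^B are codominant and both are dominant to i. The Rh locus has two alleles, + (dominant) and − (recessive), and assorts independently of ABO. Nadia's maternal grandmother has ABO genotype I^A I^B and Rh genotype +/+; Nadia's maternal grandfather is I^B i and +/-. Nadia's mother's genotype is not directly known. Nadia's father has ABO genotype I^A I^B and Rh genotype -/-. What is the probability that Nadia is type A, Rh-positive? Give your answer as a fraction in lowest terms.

Nadia's mother's ABO genotype from I^A I^B × I^B i: 1/4 I^A I^B, 1/4 I^A i, 1/4 I^B I^B, 1/4 I^B i.
Crossing each possibility with the father I^A I^B and summing P(type A): 1/4·1/4 + 1/4·1/2 + 1/4·0 + 1/4·1/4 = 1/4.
Similarly for Rh via the mother's Rh distribution: P(Rh+) = 3/4.
Independent loci: 1/4 × 3/4 = 3/16.

3/16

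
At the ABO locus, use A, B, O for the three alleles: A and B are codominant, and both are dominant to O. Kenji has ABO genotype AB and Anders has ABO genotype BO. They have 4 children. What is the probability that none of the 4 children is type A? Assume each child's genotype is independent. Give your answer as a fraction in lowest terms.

ABO cross AB × BO → 1/4 A, 1/2 B, 1/4 AB.
So P(type A) = 1/4 per child.
P(not type A) = 3/4 for one child; (3/4)^4 = 81/256.

81/256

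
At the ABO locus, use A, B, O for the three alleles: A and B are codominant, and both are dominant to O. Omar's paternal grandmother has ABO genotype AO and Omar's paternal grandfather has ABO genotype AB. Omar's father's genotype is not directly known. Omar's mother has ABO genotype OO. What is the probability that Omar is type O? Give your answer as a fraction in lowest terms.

1/4

Omar's father's ABO genotype from AO × AB: 1/4 AA, 1/4 AB, 1/4 AO, 1/4 BO.
Crossing each possibility with the mother OO and summing P(type O): 1/4·0 + 1/4·0 + 1/4·1/2 + 1/4·1/2 = 1/4.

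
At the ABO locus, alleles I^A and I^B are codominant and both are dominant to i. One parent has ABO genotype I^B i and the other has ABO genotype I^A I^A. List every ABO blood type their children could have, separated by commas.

Gametes from I^B i × I^A I^A give offspring ABO genotypes I^A I^B, I^A i, i.e. phenotypes A, AB.

A, AB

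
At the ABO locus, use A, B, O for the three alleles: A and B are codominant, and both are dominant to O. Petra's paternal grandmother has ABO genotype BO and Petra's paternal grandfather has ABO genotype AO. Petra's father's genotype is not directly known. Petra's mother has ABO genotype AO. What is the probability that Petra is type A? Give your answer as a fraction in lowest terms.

1/2

Petra's father's ABO genotype from BO × AO: 1/4 AB, 1/4 AO, 1/4 BO, 1/4 OO.
Crossing each possibility with the mother AO and summing P(type A): 1/4·1/2 + 1/4·3/4 + 1/4·1/4 + 1/4·1/2 = 1/2.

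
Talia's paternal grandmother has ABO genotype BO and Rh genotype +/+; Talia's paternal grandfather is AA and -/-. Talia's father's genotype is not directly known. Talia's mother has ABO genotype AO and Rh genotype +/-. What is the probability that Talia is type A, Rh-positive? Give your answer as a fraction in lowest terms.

Talia's father's ABO genotype from BO × AA: 1/2 AB, 1/2 AO.
Crossing each possibility with the mother AO and summing P(type A): 1/2·1/2 + 1/2·3/4 = 5/8.
Similarly for Rh via the father's Rh distribution: P(Rh+) = 3/4.
Independent loci: 5/8 × 3/4 = 15/32.

15/32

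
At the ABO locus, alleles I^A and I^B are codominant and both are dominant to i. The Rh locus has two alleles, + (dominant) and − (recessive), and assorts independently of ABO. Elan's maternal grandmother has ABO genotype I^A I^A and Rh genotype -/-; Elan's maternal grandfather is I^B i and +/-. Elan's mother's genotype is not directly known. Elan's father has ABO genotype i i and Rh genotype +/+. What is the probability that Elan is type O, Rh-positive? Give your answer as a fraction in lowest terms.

1/4

Elan's mother's ABO genotype from I^A I^A × I^B i: 1/2 I^A I^B, 1/2 I^A i.
Crossing each possibility with the father i i and summing P(type O): 1/2·0 + 1/2·1/2 = 1/4.
Similarly for Rh via the mother's Rh distribution: P(Rh+) = 1.
Independent loci: 1/4 × 1 = 1/4.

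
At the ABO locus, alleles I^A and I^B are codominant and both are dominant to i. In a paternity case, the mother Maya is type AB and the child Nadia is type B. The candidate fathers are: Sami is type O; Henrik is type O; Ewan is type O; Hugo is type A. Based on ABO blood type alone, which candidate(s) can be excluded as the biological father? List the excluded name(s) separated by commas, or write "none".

none

A candidate is excluded only if no genotype consistent with his phenotype could produce a type B child with a type AB mother.
Every candidate has at least one consistent genotype combination, so none can be excluded.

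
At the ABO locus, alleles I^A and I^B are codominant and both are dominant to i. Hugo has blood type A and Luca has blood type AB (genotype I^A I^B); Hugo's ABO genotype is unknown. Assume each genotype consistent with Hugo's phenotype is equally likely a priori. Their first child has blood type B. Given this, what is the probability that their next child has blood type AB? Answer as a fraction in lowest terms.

Possible genotypes: Hugo ∈ {I^A I^A, I^A i}; Luca ∈ {I^A I^B}.
Weight each parental genotype pair by prior × P(type-B child):
  I^A i × I^A I^B: posterior weight 1; P(next child type AB) = 1/4.
Weighted sum = 1/4.

1/4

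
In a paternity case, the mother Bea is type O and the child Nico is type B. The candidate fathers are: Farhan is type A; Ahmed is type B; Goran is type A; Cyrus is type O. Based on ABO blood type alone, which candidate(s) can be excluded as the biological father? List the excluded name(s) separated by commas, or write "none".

Farhan, Goran, Cyrus

A candidate is excluded only if no genotype consistent with his phenotype could produce a type B child with a type O mother.
Farhan (type A): no genotype consistent with that phenotype can produce a type-B child with a type-O mother.
Goran (type A): no genotype consistent with that phenotype can produce a type-B child with a type-O mother.
Cyrus (type O): no genotype consistent with that phenotype can produce a type-B child with a type-O mother.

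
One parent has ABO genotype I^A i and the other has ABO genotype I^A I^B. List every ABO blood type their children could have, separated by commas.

Gametes from I^A i × I^A I^B give offspring ABO genotypes I^A I^A, I^A I^B, I^A i, I^B i, i.e. phenotypes A, B, AB.

A, B, AB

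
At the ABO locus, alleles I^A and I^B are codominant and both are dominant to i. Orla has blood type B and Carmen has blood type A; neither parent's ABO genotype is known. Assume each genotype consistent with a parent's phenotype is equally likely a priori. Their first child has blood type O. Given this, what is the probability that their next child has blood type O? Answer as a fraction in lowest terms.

1/4

Possible genotypes: Orla ∈ {I^B I^B, I^B i}; Carmen ∈ {I^A I^A, I^A i}.
Weight each parental genotype pair by prior × P(type-O child):
  I^B i × I^A i: posterior weight 1; P(next child type O) = 1/4.
Weighted sum = 1/4.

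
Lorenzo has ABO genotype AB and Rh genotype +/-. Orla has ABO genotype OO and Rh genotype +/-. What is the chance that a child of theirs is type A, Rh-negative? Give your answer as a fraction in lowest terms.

1/8

ABO cross AB × OO → offspring phenotypes: 1/2 A, 1/2 B.
Rh cross +/- × +/- → 3/4 Rh+, 1/4 Rh-.
Independent loci: P(type A, Rh-negative) = 1/2 × 1/4 = 1/8.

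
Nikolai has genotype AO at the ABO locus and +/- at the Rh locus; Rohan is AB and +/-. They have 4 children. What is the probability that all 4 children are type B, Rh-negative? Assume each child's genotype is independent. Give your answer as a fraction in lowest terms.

1/65536

ABO cross AO × AB → 1/2 A, 1/4 B, 1/4 AB.
Rh cross +/- × +/- → 3/4 Rh+, 1/4 Rh-; so P(type B, Rh-negative) = 1/4 × 1/4 = 1/16 per child.
All 4 independent: (1/16)^4 = 1/65536.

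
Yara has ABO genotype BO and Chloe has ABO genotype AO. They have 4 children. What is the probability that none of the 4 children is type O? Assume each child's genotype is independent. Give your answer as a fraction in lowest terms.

ABO cross BO × AO → 1/4 O, 1/4 A, 1/4 B, 1/4 AB.
So P(type O) = 1/4 per child.
P(not type O) = 3/4 for one child; (3/4)^4 = 81/256.

81/256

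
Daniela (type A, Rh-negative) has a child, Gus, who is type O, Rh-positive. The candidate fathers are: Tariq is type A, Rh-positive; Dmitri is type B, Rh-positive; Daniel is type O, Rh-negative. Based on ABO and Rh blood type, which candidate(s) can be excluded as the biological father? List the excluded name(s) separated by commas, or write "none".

A candidate is excluded only if no genotype consistent with his phenotype could produce a type O, Rh-positive child with a type A, Rh-negative mother.
Daniel (type O, Rh-): no genotype consistent with that phenotype can produce a type-O Rh+ child with a type-A mother.

Daniel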